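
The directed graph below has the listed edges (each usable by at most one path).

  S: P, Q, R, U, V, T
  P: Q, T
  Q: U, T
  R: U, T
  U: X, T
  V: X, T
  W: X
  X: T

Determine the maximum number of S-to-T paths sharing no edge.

Assign every edge capacity 1; by Menger, the answer equals the max flow.
Path S→T (+1); total 1.
Path S→P→T (+1); total 2.
Path S→Q→T (+1); total 3.
Path S→R→T (+1); total 4.
Path S→U→T (+1); total 5.
Path S→V→T (+1); total 6.
No residual S→T path; max flow = 6.
Certifying cut of size 6: {S→P, S→Q, S→R, S→T, S→U, S→V}.

6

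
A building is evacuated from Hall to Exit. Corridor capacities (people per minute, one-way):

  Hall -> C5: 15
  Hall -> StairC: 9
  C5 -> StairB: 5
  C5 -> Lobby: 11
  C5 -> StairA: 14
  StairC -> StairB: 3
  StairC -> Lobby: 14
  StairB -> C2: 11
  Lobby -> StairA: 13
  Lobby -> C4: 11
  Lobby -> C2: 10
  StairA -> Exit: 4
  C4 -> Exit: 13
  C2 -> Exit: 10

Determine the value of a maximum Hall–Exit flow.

24

Augment Hall→C5→StairA→Exit: bottleneck 4, flow now 4.
Augment Hall→C5→StairB→C2→Exit: bottleneck 5, flow now 9.
Augment Hall→C5→Lobby→C4→Exit: bottleneck 6, flow now 15.
Augment Hall→StairC→StairB→C2→Exit: bottleneck 3, flow now 18.
Augment Hall→StairC→Lobby→C4→Exit: bottleneck 5, flow now 23.
Augment Hall→StairC→Lobby→C2→Exit: bottleneck 1, flow now 24.
No augmenting path remains; maximum flow = 24.
In the residual graph, reachable from Hall: {Hall}.
Min-cut edges: Hall→C5 (15), Hall→StairC (9); capacity 15 + 9 = 24.
This cut is saturated, so no flow can exceed 24.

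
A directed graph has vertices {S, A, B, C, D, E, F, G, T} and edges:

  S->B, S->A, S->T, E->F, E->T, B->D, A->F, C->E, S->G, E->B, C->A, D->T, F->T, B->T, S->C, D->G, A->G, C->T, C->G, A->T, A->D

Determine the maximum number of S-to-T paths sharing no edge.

Assign every edge capacity 1; by Menger, the answer equals the max flow.
Path S→T (+1); total 1.
Path S→A→T (+1); total 2.
Path S→B→T (+1); total 3.
Path S→C→T (+1); total 4.
No residual S→T path; max flow = 4.
Certifying cut of size 4: {S→A, S→B, S→C, S→T}.

4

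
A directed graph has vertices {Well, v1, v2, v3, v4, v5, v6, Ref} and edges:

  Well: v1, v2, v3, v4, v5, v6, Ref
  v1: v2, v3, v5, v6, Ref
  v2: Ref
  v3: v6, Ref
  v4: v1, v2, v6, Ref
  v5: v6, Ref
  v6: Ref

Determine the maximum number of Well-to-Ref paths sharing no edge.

7

Assign every edge capacity 1; by Menger, the answer equals the max flow.
Path Well→Ref (+1); total 1.
Path Well→v1→Ref (+1); total 2.
Path Well→v2→Ref (+1); total 3.
Path Well→v3→Ref (+1); total 4.
Path Well→v4→Ref (+1); total 5.
Path Well→v5→Ref (+1); total 6.
Path Well→v6→Ref (+1); total 7.
No residual Well→Ref path; max flow = 7.
Certifying cut of size 7: {Well→Ref, Well→v1, Well→v2, Well→v3, Well→v4, Well→v5, Well→v6}.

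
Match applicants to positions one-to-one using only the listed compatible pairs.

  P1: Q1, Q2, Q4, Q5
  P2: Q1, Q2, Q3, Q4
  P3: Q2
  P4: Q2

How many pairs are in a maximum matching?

3

Unit-capacity flow: source→left, listed edges, right→sink; max matching = max flow.
Augmenting path P1→Q1 (+1); matched 1.
Augmenting path P2→Q2 (+1); matched 2.
Augmenting path P3→Q2→P2→Q3 (+1); matched 3.
No augmenting path remains; maximum matching = 3.
König certificate: {P1, P2, Q2} is a vertex cover of size 3 (every listed pair touches it), so no matching can be larger.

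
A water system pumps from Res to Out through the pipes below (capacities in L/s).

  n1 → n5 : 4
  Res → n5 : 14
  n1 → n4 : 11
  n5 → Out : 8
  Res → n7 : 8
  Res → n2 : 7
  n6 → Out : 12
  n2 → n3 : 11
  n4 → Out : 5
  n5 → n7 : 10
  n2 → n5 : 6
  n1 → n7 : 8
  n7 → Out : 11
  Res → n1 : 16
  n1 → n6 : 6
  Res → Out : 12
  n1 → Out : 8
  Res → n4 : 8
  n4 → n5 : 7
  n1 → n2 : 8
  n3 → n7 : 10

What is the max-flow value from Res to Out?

Augment Res→Out: bottleneck 12, flow now 12.
Augment Res→n1→Out: bottleneck 8, flow now 20.
Augment Res→n4→Out: bottleneck 5, flow now 25.
Augment Res→n5→Out: bottleneck 8, flow now 33.
Augment Res→n7→Out: bottleneck 8, flow now 41.
Augment Res→n1→n6→Out: bottleneck 6, flow now 47.
Augment Res→n1→n7→Out: bottleneck 2, flow now 49.
Augment Res→n5→n7→Out: bottleneck 1, flow now 50.
No augmenting path remains; maximum flow = 50.
In the residual graph, reachable from Res: {Res, n1, n2, n3, n4, n5, n7}.
Min-cut edges: Res→Out (12), n1→n6 (6), n1→Out (8), n4→Out (5), n5→Out (8), n7→Out (11); capacity 12 + 6 + 8 + 5 + 8 + 11 = 50.
This cut is saturated, so no flow can exceed 50.

50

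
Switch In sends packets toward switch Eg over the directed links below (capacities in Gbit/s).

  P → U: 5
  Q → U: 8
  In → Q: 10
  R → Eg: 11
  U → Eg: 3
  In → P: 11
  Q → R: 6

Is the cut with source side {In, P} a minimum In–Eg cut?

Given cut capacity: 10 + 5 = 15.
Augment In→P→U→Eg: bottleneck 3, flow now 3.
Augment In→Q→R→Eg: bottleneck 6, flow now 9.
No augmenting path remains; maximum flow = 9.
In the residual graph, reachable from In: {In, P, Q, U}.
Min-cut edges: Q→R (6), U→Eg (3); capacity 6 + 3 = 9.
Cut capacity 15 exceeds the max flow 9, so it is not minimum.

No — its capacity is 15, but the minimum cut has capacity 9.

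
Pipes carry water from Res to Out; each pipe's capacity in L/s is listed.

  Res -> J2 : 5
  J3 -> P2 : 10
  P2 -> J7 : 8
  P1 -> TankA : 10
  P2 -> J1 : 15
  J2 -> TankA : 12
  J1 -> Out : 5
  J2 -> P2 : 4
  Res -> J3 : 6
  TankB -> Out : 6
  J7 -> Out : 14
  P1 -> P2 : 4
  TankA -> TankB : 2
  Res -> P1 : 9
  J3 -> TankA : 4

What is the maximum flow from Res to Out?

Augment Res→J3→P2→J1→Out: bottleneck 5, flow now 5.
Augment Res→J3→P2→J7→Out: bottleneck 1, flow now 6.
Augment Res→J2→P2→J7→Out: bottleneck 4, flow now 10.
Augment Res→J2→TankA→TankB→Out: bottleneck 1, flow now 11.
Augment Res→P1→P2→J7→Out: bottleneck 3, flow now 14.
Augment Res→P1→TankA→TankB→Out: bottleneck 1, flow now 15.
No augmenting path remains; maximum flow = 15.
In the residual graph, reachable from Res: {Res, J3, J2, P1, P2, TankA, J1}.
Min-cut edges: P2→J7 (8), TankA→TankB (2), J1→Out (5); capacity 8 + 2 + 5 = 15.
This cut is saturated, so no flow can exceed 15.

15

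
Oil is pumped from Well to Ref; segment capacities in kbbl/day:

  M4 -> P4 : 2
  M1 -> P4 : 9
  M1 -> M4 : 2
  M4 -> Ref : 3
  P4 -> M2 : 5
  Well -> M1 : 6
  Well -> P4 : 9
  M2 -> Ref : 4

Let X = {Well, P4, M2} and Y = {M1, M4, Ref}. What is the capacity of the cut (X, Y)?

10

Edges leaving {Well, P4, M2}: Well→M1 (6), M2→Ref (4).
Cut capacity = 6 + 4 = 10.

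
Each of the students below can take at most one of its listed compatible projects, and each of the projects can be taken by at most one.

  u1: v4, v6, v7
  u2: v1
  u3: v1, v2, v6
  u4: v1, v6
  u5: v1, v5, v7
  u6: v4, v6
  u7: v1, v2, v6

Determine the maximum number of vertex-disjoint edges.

6

Unit-capacity flow: source→left, listed edges, right→sink; max matching = max flow.
Augmenting path u1→v4 (+1); matched 1.
Augmenting path u2→v1 (+1); matched 2.
Augmenting path u3→v2 (+1); matched 3.
Augmenting path u4→v6 (+1); matched 4.
Augmenting path u5→v5 (+1); matched 5.
Augmenting path u6→v4→u1→v7 (+1); matched 6.
No augmenting path remains; maximum matching = 6.
König certificate: {u1, u5, u6, v1, v2, v6} is a vertex cover of size 6 (every listed pair touches it), so no matching can be larger.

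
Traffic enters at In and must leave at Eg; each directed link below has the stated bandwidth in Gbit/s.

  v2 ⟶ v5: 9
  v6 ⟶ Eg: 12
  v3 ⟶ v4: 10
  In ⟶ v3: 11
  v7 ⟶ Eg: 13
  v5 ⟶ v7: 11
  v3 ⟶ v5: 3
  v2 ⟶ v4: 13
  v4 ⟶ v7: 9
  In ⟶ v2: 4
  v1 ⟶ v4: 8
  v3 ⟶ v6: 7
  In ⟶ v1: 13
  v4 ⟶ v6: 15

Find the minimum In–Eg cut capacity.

Augment In→v3→v6→Eg: bottleneck 7, flow now 7.
Augment In→v1→v4→v6→Eg: bottleneck 5, flow now 12.
Augment In→v1→v4→v7→Eg: bottleneck 3, flow now 15.
Augment In→v2→v4→v7→Eg: bottleneck 4, flow now 19.
Augment In→v3→v4→v7→Eg: bottleneck 2, flow now 21.
Augment In→v3→v5→v7→Eg: bottleneck 2, flow now 23.
No augmenting path remains; maximum flow = 23.
By max-flow min-cut, the minimum cut capacity equals the max flow.
In the residual graph, reachable from In: {In, v1}.
Min-cut edges: In→v2 (4), In→v3 (11), v1→v4 (8); capacity 4 + 11 + 8 = 23.

23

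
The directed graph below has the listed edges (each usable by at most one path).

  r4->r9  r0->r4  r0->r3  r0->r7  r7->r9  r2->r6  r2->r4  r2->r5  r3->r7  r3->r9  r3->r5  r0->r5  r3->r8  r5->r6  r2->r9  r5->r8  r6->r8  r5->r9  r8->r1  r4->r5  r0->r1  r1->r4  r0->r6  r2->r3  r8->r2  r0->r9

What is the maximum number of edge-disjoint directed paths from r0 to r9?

Assign every edge capacity 1; by Menger, the answer equals the max flow.
Path r0→r9 (+1); total 1.
Path r0→r3→r9 (+1); total 2.
Path r0→r4→r9 (+1); total 3.
Path r0→r5→r9 (+1); total 4.
Path r0→r7→r9 (+1); total 5.
Path r0→r6→r8→r2→r9 (+1); total 6.
No residual r0→r9 path; max flow = 6.
Certifying cut of size 6: {r0→r3, r0→r7, r0→r9, r4→r9, r5→r9, r8→r2}.

6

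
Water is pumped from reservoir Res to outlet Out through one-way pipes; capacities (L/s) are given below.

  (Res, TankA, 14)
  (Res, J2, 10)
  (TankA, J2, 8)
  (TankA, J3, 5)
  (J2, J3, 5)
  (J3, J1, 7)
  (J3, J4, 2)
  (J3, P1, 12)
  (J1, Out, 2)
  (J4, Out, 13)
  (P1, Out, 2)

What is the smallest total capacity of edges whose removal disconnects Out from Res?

Augment Res→TankA→J3→J1→Out: bottleneck 2, flow now 2.
Augment Res→TankA→J3→J4→Out: bottleneck 2, flow now 4.
Augment Res→TankA→J3→P1→Out: bottleneck 1, flow now 5.
Augment Res→J2→J3→P1→Out: bottleneck 1, flow now 6.
No augmenting path remains; maximum flow = 6.
By max-flow min-cut, the minimum cut capacity equals the max flow.
In the residual graph, reachable from Res: {Res, TankA, J2, J3, J1, P1}.
Min-cut edges: J3→J4 (2), J1→Out (2), P1→Out (2); capacity 2 + 2 + 2 = 6.

6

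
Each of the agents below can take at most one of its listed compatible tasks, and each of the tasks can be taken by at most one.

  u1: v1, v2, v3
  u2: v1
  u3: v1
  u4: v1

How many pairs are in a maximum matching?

2

Unit-capacity flow: source→left, listed edges, right→sink; max matching = max flow.
Augmenting path u1→v1 (+1); matched 1.
Augmenting path u2→v1→u1→v2 (+1); matched 2.
No augmenting path remains; maximum matching = 2.
König certificate: {u1, v1} is a vertex cover of size 2 (every listed pair touches it), so no matching can be larger.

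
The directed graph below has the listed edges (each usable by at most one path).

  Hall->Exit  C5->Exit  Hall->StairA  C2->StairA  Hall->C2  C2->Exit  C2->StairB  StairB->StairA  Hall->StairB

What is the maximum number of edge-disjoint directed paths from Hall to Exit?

Assign every edge capacity 1; by Menger, the answer equals the max flow.
Path Hall→Exit (+1); total 1.
Path Hall→C2→Exit (+1); total 2.
No residual Hall→Exit path; max flow = 2.
Certifying cut of size 2: {Hall→C2, Hall→Exit}.

2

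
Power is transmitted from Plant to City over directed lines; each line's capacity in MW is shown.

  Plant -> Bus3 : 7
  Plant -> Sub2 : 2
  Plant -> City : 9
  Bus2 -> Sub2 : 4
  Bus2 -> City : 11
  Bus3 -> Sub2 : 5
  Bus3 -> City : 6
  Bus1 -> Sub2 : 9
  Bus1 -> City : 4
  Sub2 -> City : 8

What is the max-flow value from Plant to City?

Augment Plant→City: bottleneck 9, flow now 9.
Augment Plant→Bus3→City: bottleneck 6, flow now 15.
Augment Plant→Sub2→City: bottleneck 2, flow now 17.
Augment Plant→Bus3→Sub2→City: bottleneck 1, flow now 18.
No augmenting path remains; maximum flow = 18.
In the residual graph, reachable from Plant: {Plant}.
Min-cut edges: Plant→Bus3 (7), Plant→Sub2 (2), Plant→City (9); capacity 7 + 2 + 9 = 18.
This cut is saturated, so no flow can exceed 18.

18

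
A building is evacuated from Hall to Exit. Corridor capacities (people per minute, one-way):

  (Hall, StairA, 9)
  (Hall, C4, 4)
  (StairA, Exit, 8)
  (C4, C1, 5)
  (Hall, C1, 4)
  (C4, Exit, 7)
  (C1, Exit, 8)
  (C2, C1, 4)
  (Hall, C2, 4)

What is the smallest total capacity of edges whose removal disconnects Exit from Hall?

20

Augment Hall→C4→Exit: bottleneck 4, flow now 4.
Augment Hall→StairA→Exit: bottleneck 8, flow now 12.
Augment Hall→C1→Exit: bottleneck 4, flow now 16.
Augment Hall→C2→C1→Exit: bottleneck 4, flow now 20.
No augmenting path remains; maximum flow = 20.
By max-flow min-cut, the minimum cut capacity equals the max flow.
In the residual graph, reachable from Hall: {Hall, StairA}.
Min-cut edges: Hall→C2 (4), Hall→C4 (4), Hall→C1 (4), StairA→Exit (8); capacity 4 + 4 + 4 + 8 = 20.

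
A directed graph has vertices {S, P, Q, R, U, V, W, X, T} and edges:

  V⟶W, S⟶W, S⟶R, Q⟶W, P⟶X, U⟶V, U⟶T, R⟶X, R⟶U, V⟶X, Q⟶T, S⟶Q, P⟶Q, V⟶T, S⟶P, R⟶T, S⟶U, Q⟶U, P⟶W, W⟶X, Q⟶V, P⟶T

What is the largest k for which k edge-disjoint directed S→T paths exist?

4

Assign every edge capacity 1; by Menger, the answer equals the max flow.
Path S→P→T (+1); total 1.
Path S→Q→T (+1); total 2.
Path S→R→T (+1); total 3.
Path S→U→T (+1); total 4.
No residual S→T path; max flow = 4.
Certifying cut of size 4: {S→P, S→Q, S→R, S→U}.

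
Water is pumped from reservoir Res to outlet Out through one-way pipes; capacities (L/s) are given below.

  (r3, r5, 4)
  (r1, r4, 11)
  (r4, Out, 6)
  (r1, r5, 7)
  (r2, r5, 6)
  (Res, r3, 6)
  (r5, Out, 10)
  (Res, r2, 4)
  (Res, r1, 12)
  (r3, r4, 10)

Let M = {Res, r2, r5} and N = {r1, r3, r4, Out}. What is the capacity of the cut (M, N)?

28

Edges leaving {Res, r2, r5}: Res→r1 (12), Res→r3 (6), r5→Out (10).
Cut capacity = 12 + 6 + 10 = 28.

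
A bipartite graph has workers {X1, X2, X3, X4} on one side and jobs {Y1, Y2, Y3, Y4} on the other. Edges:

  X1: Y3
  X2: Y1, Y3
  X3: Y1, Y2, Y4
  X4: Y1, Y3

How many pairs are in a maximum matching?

3

Unit-capacity flow: source→left, listed edges, right→sink; max matching = max flow.
Augmenting path X1→Y3 (+1); matched 1.
Augmenting path X2→Y1 (+1); matched 2.
Augmenting path X3→Y2 (+1); matched 3.
No augmenting path remains; maximum matching = 3.
König certificate: {X3, Y1, Y3} is a vertex cover of size 3 (every listed pair touches it), so no matching can be larger.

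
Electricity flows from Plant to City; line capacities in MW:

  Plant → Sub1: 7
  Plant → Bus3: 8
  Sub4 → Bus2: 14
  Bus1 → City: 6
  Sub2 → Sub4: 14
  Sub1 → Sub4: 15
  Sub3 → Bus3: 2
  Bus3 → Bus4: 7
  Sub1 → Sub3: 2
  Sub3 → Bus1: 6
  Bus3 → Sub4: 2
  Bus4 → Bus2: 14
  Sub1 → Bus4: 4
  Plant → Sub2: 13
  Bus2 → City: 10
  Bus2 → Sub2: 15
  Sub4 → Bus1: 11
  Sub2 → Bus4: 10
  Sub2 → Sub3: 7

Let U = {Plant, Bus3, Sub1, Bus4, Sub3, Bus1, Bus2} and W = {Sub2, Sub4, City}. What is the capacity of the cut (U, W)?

Edges leaving {Plant, Bus3, Sub1, Bus4, Sub3, Bus1, Bus2}: Plant→Sub2 (13), Bus3→Sub4 (2), Sub1→Sub4 (15), Bus1→City (6), Bus2→Sub2 (15), Bus2→City (10).
Cut capacity = 13 + 2 + 15 + 6 + 15 + 10 = 61.

61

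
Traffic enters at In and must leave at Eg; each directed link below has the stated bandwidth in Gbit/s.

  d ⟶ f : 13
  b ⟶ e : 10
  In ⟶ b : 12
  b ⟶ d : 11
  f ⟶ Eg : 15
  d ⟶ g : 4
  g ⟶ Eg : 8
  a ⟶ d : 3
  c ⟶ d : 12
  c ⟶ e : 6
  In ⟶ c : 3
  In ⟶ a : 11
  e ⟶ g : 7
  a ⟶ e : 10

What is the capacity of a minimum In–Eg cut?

21

Augment In→a→d→f→Eg: bottleneck 3, flow now 3.
Augment In→a→e→g→Eg: bottleneck 7, flow now 10.
Augment In→b→d→f→Eg: bottleneck 10, flow now 20.
Augment In→b→d→g→Eg: bottleneck 1, flow now 21.
No augmenting path remains; maximum flow = 21.
By max-flow min-cut, the minimum cut capacity equals the max flow.
In the residual graph, reachable from In: {In, a, b, c, d, e, g}.
Min-cut edges: d→f (13), g→Eg (8); capacity 13 + 8 = 21.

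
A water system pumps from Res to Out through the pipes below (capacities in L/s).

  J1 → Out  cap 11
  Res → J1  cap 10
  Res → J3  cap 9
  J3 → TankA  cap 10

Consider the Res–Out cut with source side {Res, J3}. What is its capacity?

Edges leaving {Res, J3}: Res→J1 (10), J3→TankA (10).
Cut capacity = 10 + 10 = 20.

20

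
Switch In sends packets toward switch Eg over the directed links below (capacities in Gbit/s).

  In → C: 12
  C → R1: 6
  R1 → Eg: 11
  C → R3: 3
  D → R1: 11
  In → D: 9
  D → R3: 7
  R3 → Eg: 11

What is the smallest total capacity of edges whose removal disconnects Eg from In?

Augment In→D→R3→Eg: bottleneck 7, flow now 7.
Augment In→D→R1→Eg: bottleneck 2, flow now 9.
Augment In→C→R3→Eg: bottleneck 3, flow now 12.
Augment In→C→R1→Eg: bottleneck 6, flow now 18.
No augmenting path remains; maximum flow = 18.
By max-flow min-cut, the minimum cut capacity equals the max flow.
In the residual graph, reachable from In: {In, C}.
Min-cut edges: In→D (9), C→R3 (3), C→R1 (6); capacity 9 + 3 + 6 = 18.

18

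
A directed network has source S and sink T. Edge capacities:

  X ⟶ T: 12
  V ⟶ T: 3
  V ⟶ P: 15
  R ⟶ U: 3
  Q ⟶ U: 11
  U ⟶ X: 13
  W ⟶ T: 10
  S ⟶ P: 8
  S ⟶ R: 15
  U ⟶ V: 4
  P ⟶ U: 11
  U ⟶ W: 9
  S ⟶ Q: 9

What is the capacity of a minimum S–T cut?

20

Augment S→P→U→V→T: bottleneck 3, flow now 3.
Augment S→P→U→W→T: bottleneck 5, flow now 8.
Augment S→Q→U→W→T: bottleneck 4, flow now 12.
Augment S→Q→U→X→T: bottleneck 5, flow now 17.
Augment S→R→U→X→T: bottleneck 3, flow now 20.
No augmenting path remains; maximum flow = 20.
By max-flow min-cut, the minimum cut capacity equals the max flow.
In the residual graph, reachable from S: {S, R}.
Min-cut edges: S→P (8), S→Q (9), R→U (3); capacity 8 + 9 + 3 = 20.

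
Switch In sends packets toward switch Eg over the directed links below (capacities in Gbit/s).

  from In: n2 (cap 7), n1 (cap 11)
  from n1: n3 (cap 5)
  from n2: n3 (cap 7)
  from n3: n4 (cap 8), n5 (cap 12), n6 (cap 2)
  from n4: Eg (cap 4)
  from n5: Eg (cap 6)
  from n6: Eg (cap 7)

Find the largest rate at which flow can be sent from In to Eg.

12

Augment In→n1→n3→n4→Eg: bottleneck 4, flow now 4.
Augment In→n1→n3→n5→Eg: bottleneck 1, flow now 5.
Augment In→n2→n3→n5→Eg: bottleneck 5, flow now 10.
Augment In→n2→n3→n6→Eg: bottleneck 2, flow now 12.
No augmenting path remains; maximum flow = 12.
In the residual graph, reachable from In: {In, n1}.
Min-cut edges: In→n2 (7), n1→n3 (5); capacity 7 + 5 = 12.
This cut is saturated, so no flow can exceed 12.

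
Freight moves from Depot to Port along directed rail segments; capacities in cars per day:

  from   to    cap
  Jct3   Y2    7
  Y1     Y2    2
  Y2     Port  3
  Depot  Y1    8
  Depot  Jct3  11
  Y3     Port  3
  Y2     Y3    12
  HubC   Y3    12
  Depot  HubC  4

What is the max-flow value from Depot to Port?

Augment Depot→HubC→Y3→Port: bottleneck 3, flow now 3.
Augment Depot→Y1→Y2→Port: bottleneck 2, flow now 5.
Augment Depot→Jct3→Y2→Port: bottleneck 1, flow now 6.
No augmenting path remains; maximum flow = 6.
In the residual graph, reachable from Depot: {Depot, HubC, Y1, Jct3, Y3, Y2}.
Min-cut edges: Y3→Port (3), Y2→Port (3); capacity 3 + 3 = 6.
This cut is saturated, so no flow can exceed 6.

6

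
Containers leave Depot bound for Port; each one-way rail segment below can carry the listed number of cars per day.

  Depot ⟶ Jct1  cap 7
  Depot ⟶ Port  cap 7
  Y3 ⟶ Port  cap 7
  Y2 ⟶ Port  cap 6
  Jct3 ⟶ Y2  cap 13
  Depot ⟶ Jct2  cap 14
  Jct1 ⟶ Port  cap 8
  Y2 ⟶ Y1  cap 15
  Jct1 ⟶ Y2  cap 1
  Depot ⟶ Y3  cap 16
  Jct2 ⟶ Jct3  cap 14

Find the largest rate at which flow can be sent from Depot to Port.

Augment Depot→Port: bottleneck 7, flow now 7.
Augment Depot→Jct1→Port: bottleneck 7, flow now 14.
Augment Depot→Y3→Port: bottleneck 7, flow now 21.
Augment Depot→Jct2→Jct3→Y2→Port: bottleneck 6, flow now 27.
No augmenting path remains; maximum flow = 27.
In the residual graph, reachable from Depot: {Depot, Jct2, Jct3, Y2, Y3, Y1}.
Min-cut edges: Depot→Jct1 (7), Depot→Port (7), Y2→Port (6), Y3→Port (7); capacity 7 + 7 + 6 + 7 = 27.
This cut is saturated, so no flow can exceed 27.

27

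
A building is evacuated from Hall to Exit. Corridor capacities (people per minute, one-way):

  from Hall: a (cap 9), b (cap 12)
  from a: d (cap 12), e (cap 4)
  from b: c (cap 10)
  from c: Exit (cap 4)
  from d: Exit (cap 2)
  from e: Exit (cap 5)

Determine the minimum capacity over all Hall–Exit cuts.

10

Augment Hall→a→d→Exit: bottleneck 2, flow now 2.
Augment Hall→a→e→Exit: bottleneck 4, flow now 6.
Augment Hall→b→c→Exit: bottleneck 4, flow now 10.
No augmenting path remains; maximum flow = 10.
By max-flow min-cut, the minimum cut capacity equals the max flow.
In the residual graph, reachable from Hall: {Hall, a, b, c, d}.
Min-cut edges: a→e (4), c→Exit (4), d→Exit (2); capacity 4 + 4 + 2 = 10.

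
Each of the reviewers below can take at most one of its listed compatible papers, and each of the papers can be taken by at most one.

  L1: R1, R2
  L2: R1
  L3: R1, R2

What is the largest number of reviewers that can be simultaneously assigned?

2

Unit-capacity flow: source→left, listed edges, right→sink; max matching = max flow.
Augmenting path L1→R1 (+1); matched 1.
Augmenting path L3→R2 (+1); matched 2.
No augmenting path remains; maximum matching = 2.
König certificate: {R1, R2} is a vertex cover of size 2 (every listed pair touches it), so no matching can be larger.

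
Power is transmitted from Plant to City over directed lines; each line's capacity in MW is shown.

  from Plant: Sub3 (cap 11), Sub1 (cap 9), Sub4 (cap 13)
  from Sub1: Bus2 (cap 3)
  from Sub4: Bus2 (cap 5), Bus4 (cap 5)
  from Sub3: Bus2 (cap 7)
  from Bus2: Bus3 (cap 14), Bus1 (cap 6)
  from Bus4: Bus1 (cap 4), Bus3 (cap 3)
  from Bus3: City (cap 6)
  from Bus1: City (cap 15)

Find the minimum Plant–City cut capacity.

16

Augment Plant→Sub1→Bus2→Bus3→City: bottleneck 3, flow now 3.
Augment Plant→Sub4→Bus2→Bus3→City: bottleneck 3, flow now 6.
Augment Plant→Sub4→Bus2→Bus1→City: bottleneck 2, flow now 8.
Augment Plant→Sub4→Bus4→Bus1→City: bottleneck 4, flow now 12.
Augment Plant→Sub3→Bus2→Bus1→City: bottleneck 4, flow now 16.
No augmenting path remains; maximum flow = 16.
By max-flow min-cut, the minimum cut capacity equals the max flow.
In the residual graph, reachable from Plant: {Plant, Sub1, Sub4, Sub3, Bus2, Bus4, Bus3}.
Min-cut edges: Bus2→Bus1 (6), Bus4→Bus1 (4), Bus3→City (6); capacity 6 + 4 + 6 = 16.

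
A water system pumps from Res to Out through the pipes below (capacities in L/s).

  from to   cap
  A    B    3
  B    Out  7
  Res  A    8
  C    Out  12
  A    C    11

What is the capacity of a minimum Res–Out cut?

Augment Res→A→B→Out: bottleneck 3, flow now 3.
Augment Res→A→C→Out: bottleneck 5, flow now 8.
No augmenting path remains; maximum flow = 8.
By max-flow min-cut, the minimum cut capacity equals the max flow.
In the residual graph, reachable from Res: {Res}.
Min-cut edges: Res→A (8); capacity 8 = 8.

8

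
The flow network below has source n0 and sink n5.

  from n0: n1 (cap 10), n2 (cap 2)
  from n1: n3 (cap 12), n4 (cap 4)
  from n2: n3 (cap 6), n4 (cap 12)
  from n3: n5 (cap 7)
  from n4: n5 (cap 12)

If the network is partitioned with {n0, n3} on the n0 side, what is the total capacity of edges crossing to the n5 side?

Edges leaving {n0, n3}: n0→n1 (10), n0→n2 (2), n3→n5 (7).
Cut capacity = 10 + 2 + 7 = 19.

19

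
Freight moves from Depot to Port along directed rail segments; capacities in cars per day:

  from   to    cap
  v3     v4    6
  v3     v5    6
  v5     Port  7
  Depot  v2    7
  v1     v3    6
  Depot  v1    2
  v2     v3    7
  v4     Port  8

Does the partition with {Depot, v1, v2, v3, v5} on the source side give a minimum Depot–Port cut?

Given cut capacity: 6 + 7 = 13.
Augment Depot→v1→v3→v4→Port: bottleneck 2, flow now 2.
Augment Depot→v2→v3→v4→Port: bottleneck 4, flow now 6.
Augment Depot→v2→v3→v5→Port: bottleneck 3, flow now 9.
No augmenting path remains; maximum flow = 9.
In the residual graph, reachable from Depot: {Depot}.
Min-cut edges: Depot→v1 (2), Depot→v2 (7); capacity 2 + 7 = 9.
Cut capacity 13 exceeds the max flow 9, so it is not minimum.

No — its capacity is 13, but the minimum cut has capacity 9.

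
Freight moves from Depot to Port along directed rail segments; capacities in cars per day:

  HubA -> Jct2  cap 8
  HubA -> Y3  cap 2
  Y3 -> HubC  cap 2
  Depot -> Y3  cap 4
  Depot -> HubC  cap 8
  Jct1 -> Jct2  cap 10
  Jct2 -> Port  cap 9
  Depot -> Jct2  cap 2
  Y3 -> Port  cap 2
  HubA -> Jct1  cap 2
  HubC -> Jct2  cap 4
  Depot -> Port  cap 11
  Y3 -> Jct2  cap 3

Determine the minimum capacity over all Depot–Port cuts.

Augment Depot→Port: bottleneck 11, flow now 11.
Augment Depot→Y3→Port: bottleneck 2, flow now 13.
Augment Depot→Jct2→Port: bottleneck 2, flow now 15.
Augment Depot→Y3→Jct2→Port: bottleneck 2, flow now 17.
Augment Depot→HubC→Jct2→Port: bottleneck 4, flow now 21.
No augmenting path remains; maximum flow = 21.
By max-flow min-cut, the minimum cut capacity equals the max flow.
In the residual graph, reachable from Depot: {Depot, HubC}.
Min-cut edges: Depot→Y3 (4), Depot→Jct2 (2), Depot→Port (11), HubC→Jct2 (4); capacity 4 + 2 + 11 + 4 = 21.

21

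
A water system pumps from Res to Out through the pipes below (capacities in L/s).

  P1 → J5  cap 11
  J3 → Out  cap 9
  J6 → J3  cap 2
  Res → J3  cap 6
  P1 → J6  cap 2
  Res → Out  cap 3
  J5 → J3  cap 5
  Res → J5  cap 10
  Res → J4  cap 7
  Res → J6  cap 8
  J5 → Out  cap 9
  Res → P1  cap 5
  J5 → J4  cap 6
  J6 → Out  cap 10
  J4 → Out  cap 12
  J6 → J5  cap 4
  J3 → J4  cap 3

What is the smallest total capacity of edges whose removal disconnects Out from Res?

39

Augment Res→Out: bottleneck 3, flow now 3.
Augment Res→J6→Out: bottleneck 8, flow now 11.
Augment Res→J5→Out: bottleneck 9, flow now 20.
Augment Res→J3→Out: bottleneck 6, flow now 26.
Augment Res→J4→Out: bottleneck 7, flow now 33.
Augment Res→P1→J6→Out: bottleneck 2, flow now 35.
Augment Res→J5→J3→Out: bottleneck 1, flow now 36.
Augment Res→P1→J5→J3→Out: bottleneck 2, flow now 38.
Augment Res→P1→J5→J4→Out: bottleneck 1, flow now 39.
No augmenting path remains; maximum flow = 39.
By max-flow min-cut, the minimum cut capacity equals the max flow.
In the residual graph, reachable from Res: {Res}.
Min-cut edges: Res→P1 (5), Res→J6 (8), Res→J5 (10), Res→J3 (6), Res→J4 (7), Res→Out (3); capacity 5 + 8 + 10 + 6 + 7 + 3 = 39.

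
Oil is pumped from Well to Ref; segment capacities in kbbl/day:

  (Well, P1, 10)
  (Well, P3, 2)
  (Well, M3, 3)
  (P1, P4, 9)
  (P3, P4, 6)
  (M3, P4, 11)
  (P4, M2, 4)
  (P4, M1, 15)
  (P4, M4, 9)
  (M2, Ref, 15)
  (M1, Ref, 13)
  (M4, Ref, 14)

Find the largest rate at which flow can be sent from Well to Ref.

Augment Well→P1→P4→M2→Ref: bottleneck 4, flow now 4.
Augment Well→P1→P4→M1→Ref: bottleneck 5, flow now 9.
Augment Well→P3→P4→M1→Ref: bottleneck 2, flow now 11.
Augment Well→M3→P4→M1→Ref: bottleneck 3, flow now 14.
No augmenting path remains; maximum flow = 14.
In the residual graph, reachable from Well: {Well, P1}.
Min-cut edges: Well→P3 (2), Well→M3 (3), P1→P4 (9); capacity 2 + 3 + 9 = 14.
This cut is saturated, so no flow can exceed 14.

14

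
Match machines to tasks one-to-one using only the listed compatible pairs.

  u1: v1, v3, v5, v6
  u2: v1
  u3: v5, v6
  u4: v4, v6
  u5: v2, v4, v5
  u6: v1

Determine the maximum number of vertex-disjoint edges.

5

Unit-capacity flow: source→left, listed edges, right→sink; max matching = max flow.
Augmenting path u1→v1 (+1); matched 1.
Augmenting path u3→v5 (+1); matched 2.
Augmenting path u4→v4 (+1); matched 3.
Augmenting path u5→v2 (+1); matched 4.
Augmenting path u2→v1→u1→v3 (+1); matched 5.
No augmenting path remains; maximum matching = 5.
König certificate: {u1, u3, u4, u5, v1} is a vertex cover of size 5 (every listed pair touches it), so no matching can be larger.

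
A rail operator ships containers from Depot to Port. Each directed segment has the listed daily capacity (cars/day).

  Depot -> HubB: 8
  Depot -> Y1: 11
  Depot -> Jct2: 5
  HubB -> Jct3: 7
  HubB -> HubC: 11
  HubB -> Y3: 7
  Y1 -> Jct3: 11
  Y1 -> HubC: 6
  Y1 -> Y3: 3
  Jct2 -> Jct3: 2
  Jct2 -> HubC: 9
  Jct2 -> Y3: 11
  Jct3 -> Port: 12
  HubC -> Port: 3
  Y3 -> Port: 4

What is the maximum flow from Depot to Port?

Augment Depot→HubB→Jct3→Port: bottleneck 7, flow now 7.
Augment Depot→HubB→HubC→Port: bottleneck 1, flow now 8.
Augment Depot→Y1→Jct3→Port: bottleneck 5, flow now 13.
Augment Depot→Y1→HubC→Port: bottleneck 2, flow now 15.
Augment Depot→Y1→Y3→Port: bottleneck 3, flow now 18.
Augment Depot→Jct2→Y3→Port: bottleneck 1, flow now 19.
No augmenting path remains; maximum flow = 19.
In the residual graph, reachable from Depot: {Depot, HubB, Y1, Jct2, Jct3, HubC, Y3}.
Min-cut edges: Jct3→Port (12), HubC→Port (3), Y3→Port (4); capacity 12 + 3 + 4 = 19.
This cut is saturated, so no flow can exceed 19.

19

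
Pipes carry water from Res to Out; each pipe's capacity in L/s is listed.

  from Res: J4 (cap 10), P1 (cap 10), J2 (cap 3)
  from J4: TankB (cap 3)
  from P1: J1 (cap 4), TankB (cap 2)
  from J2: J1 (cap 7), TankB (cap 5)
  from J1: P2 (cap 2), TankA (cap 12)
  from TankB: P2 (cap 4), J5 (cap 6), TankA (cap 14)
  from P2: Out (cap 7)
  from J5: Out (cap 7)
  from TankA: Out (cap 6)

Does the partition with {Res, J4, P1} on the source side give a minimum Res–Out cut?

Given cut capacity: 3 + 3 + 4 + 2 = 12.
Augment Res→J4→TankB→P2→Out: bottleneck 3, flow now 3.
Augment Res→P1→J1→P2→Out: bottleneck 2, flow now 5.
Augment Res→P1→J1→TankA→Out: bottleneck 2, flow now 7.
Augment Res→P1→TankB→P2→Out: bottleneck 1, flow now 8.
Augment Res→P1→TankB→J5→Out: bottleneck 1, flow now 9.
Augment Res→J2→J1→TankA→Out: bottleneck 3, flow now 12.
No augmenting path remains; maximum flow = 12.
Cut capacity 12 equals the max flow, so it is a minimum cut.

Yes — it is a minimum cut (capacity 12).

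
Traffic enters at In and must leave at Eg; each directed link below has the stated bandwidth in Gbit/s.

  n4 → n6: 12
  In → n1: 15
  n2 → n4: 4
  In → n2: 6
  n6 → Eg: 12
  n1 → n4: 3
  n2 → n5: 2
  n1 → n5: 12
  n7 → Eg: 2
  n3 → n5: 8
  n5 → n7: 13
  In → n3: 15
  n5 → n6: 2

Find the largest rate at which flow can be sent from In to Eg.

11

Augment In→n1→n4→n6→Eg: bottleneck 3, flow now 3.
Augment In→n1→n5→n6→Eg: bottleneck 2, flow now 5.
Augment In→n1→n5→n7→Eg: bottleneck 2, flow now 7.
Augment In→n2→n4→n6→Eg: bottleneck 4, flow now 11.
No augmenting path remains; maximum flow = 11.
In the residual graph, reachable from In: {In, n1, n2, n3, n5, n7}.
Min-cut edges: n1→n4 (3), n2→n4 (4), n5→n6 (2), n7→Eg (2); capacity 3 + 4 + 2 + 2 = 11.
This cut is saturated, so no flow can exceed 11.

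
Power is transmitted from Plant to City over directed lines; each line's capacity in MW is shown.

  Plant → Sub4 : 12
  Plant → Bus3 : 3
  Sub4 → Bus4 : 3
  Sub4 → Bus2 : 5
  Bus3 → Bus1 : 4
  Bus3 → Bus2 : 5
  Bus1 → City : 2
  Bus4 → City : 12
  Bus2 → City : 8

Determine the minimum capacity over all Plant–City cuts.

11

Augment Plant→Sub4→Bus4→City: bottleneck 3, flow now 3.
Augment Plant→Sub4→Bus2→City: bottleneck 5, flow now 8.
Augment Plant→Bus3→Bus1→City: bottleneck 2, flow now 10.
Augment Plant→Bus3→Bus2→City: bottleneck 1, flow now 11.
No augmenting path remains; maximum flow = 11.
By max-flow min-cut, the minimum cut capacity equals the max flow.
In the residual graph, reachable from Plant: {Plant, Sub4}.
Min-cut edges: Plant→Bus3 (3), Sub4→Bus4 (3), Sub4→Bus2 (5); capacity 3 + 3 + 5 = 11.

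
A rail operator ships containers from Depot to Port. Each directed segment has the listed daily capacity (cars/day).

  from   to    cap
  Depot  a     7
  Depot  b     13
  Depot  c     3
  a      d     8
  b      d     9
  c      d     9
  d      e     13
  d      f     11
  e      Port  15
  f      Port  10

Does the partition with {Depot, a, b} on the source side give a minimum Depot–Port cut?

Given cut capacity: 3 + 8 + 9 = 20.
Augment Depot→a→d→e→Port: bottleneck 7, flow now 7.
Augment Depot→b→d→e→Port: bottleneck 6, flow now 13.
Augment Depot→b→d→f→Port: bottleneck 3, flow now 16.
Augment Depot→c→d→f→Port: bottleneck 3, flow now 19.
No augmenting path remains; maximum flow = 19.
In the residual graph, reachable from Depot: {Depot, b}.
Min-cut edges: Depot→a (7), Depot→c (3), b→d (9); capacity 7 + 3 + 9 = 19.
Cut capacity 20 exceeds the max flow 19, so it is not minimum.

No — its capacity is 20, but the minimum cut has capacity 19.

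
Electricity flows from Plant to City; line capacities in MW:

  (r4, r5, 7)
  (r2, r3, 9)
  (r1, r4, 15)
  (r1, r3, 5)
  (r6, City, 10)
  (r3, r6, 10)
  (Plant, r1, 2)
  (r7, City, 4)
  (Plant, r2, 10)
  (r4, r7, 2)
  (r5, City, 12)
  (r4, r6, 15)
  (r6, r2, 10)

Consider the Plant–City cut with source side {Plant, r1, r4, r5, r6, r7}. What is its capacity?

Edges leaving {Plant, r1, r4, r5, r6, r7}: Plant→r2 (10), r1→r3 (5), r5→City (12), r6→r2 (10), r6→City (10), r7→City (4).
Cut capacity = 10 + 5 + 12 + 10 + 10 + 4 = 51.

51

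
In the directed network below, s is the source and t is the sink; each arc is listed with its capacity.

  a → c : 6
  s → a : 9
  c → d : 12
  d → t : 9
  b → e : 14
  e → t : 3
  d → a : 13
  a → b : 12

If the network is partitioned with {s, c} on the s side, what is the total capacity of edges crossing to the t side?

21

Edges leaving {s, c}: s→a (9), c→d (12).
Cut capacity = 9 + 12 = 21.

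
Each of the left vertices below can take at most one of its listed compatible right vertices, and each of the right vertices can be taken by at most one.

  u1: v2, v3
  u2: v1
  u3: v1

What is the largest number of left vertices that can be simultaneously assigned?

2

Unit-capacity flow: source→left, listed edges, right→sink; max matching = max flow.
Augmenting path u1→v2 (+1); matched 1.
Augmenting path u2→v1 (+1); matched 2.
No augmenting path remains; maximum matching = 2.
König certificate: {u1, v1} is a vertex cover of size 2 (every listed pair touches it), so no matching can be larger.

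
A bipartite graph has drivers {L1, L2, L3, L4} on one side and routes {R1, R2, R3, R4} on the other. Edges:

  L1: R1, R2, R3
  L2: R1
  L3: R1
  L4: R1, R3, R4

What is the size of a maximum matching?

3

Unit-capacity flow: source→left, listed edges, right→sink; max matching = max flow.
Augmenting path L1→R1 (+1); matched 1.
Augmenting path L4→R3 (+1); matched 2.
Augmenting path L2→R1→L1→R2 (+1); matched 3.
No augmenting path remains; maximum matching = 3.
König certificate: {L1, L4, R1} is a vertex cover of size 3 (every listed pair touches it), so no matching can be larger.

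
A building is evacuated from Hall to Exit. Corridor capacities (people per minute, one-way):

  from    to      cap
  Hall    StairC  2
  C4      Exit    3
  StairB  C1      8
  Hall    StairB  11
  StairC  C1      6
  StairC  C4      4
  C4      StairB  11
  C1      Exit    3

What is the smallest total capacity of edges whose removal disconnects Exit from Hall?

Augment Hall→StairB→C1→Exit: bottleneck 3, flow now 3.
Augment Hall→StairC→C4→Exit: bottleneck 2, flow now 5.
No augmenting path remains; maximum flow = 5.
By max-flow min-cut, the minimum cut capacity equals the max flow.
In the residual graph, reachable from Hall: {Hall, StairB, C1}.
Min-cut edges: Hall→StairC (2), C1→Exit (3); capacity 2 + 3 = 5.

5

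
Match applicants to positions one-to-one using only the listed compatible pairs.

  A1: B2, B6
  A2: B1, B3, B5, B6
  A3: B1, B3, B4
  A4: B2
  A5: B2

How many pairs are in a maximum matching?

4

Unit-capacity flow: source→left, listed edges, right→sink; max matching = max flow.
Augmenting path A1→B2 (+1); matched 1.
Augmenting path A2→B1 (+1); matched 2.
Augmenting path A3→B3 (+1); matched 3.
Augmenting path A4→B2→A1→B6 (+1); matched 4.
No augmenting path remains; maximum matching = 4.
König certificate: {A1, A2, A3, B2} is a vertex cover of size 4 (every listed pair touches it), so no matching can be larger.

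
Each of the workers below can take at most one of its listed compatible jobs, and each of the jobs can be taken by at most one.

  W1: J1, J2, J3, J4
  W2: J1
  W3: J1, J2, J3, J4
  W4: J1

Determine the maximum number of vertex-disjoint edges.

3

Unit-capacity flow: source→left, listed edges, right→sink; max matching = max flow.
Augmenting path W1→J1 (+1); matched 1.
Augmenting path W3→J2 (+1); matched 2.
Augmenting path W2→J1→W1→J3 (+1); matched 3.
No augmenting path remains; maximum matching = 3.
König certificate: {W1, W3, J1} is a vertex cover of size 3 (every listed pair touches it), so no matching can be larger.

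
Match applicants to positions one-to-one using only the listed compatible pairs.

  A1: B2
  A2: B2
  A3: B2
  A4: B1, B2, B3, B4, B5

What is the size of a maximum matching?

Unit-capacity flow: source→left, listed edges, right→sink; max matching = max flow.
Augmenting path A1→B2 (+1); matched 1.
Augmenting path A4→B1 (+1); matched 2.
No augmenting path remains; maximum matching = 2.
König certificate: {A4, B2} is a vertex cover of size 2 (every listed pair touches it), so no matching can be larger.

2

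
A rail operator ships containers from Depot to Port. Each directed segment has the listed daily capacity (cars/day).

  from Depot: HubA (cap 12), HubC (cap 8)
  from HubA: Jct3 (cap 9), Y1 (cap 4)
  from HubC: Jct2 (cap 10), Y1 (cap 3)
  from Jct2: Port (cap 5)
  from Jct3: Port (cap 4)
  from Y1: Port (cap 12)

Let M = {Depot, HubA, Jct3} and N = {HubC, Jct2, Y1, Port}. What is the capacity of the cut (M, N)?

16

Edges leaving {Depot, HubA, Jct3}: Depot→HubC (8), HubA→Y1 (4), Jct3→Port (4).
Cut capacity = 8 + 4 + 4 = 16.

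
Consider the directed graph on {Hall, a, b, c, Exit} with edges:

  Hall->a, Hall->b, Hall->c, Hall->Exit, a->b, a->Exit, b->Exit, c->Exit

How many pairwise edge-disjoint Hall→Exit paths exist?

Assign every edge capacity 1; by Menger, the answer equals the max flow.
Path Hall→Exit (+1); total 1.
Path Hall→a→Exit (+1); total 2.
Path Hall→b→Exit (+1); total 3.
Path Hall→c→Exit (+1); total 4.
No residual Hall→Exit path; max flow = 4.
Certifying cut of size 4: {Hall→Exit, Hall→a, Hall→b, Hall→c}.

4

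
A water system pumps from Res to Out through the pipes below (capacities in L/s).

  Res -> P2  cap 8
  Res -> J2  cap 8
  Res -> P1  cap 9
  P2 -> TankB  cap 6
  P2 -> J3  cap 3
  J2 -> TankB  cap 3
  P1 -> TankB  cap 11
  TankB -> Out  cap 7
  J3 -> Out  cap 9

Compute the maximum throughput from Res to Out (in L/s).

Augment Res→P2→TankB→Out: bottleneck 6, flow now 6.
Augment Res→P2→J3→Out: bottleneck 2, flow now 8.
Augment Res→J2→TankB→Out: bottleneck 1, flow now 9.
Augment Res→J2→TankB→P2→J3→Out: bottleneck 1, flow now 10. (uses reverse residual edge)
No augmenting path remains; maximum flow = 10.
In the residual graph, reachable from Res: {Res, P2, J2, P1, TankB}.
Min-cut edges: P2→J3 (3), TankB→Out (7); capacity 3 + 7 = 10.
This cut is saturated, so no flow can exceed 10.

10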